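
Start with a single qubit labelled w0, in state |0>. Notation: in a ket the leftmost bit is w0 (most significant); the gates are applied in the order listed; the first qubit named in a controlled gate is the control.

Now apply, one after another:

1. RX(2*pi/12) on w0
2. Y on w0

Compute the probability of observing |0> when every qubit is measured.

The probability of measuring |0> is 1/2 - sqrt(3)/4.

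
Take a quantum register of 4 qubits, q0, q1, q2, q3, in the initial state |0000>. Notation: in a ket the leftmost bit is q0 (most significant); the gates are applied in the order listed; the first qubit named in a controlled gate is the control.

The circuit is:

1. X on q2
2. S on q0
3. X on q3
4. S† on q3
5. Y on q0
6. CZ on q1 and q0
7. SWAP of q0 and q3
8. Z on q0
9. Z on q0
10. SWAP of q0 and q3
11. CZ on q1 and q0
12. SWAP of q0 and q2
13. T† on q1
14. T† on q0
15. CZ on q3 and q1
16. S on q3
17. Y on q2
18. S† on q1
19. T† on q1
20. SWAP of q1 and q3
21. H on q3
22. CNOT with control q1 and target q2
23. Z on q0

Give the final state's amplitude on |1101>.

The amplitude on |1101> is 0. Key observation: steps 6-11 multiply out to the identity, so the circuit reduces to the remaining gates.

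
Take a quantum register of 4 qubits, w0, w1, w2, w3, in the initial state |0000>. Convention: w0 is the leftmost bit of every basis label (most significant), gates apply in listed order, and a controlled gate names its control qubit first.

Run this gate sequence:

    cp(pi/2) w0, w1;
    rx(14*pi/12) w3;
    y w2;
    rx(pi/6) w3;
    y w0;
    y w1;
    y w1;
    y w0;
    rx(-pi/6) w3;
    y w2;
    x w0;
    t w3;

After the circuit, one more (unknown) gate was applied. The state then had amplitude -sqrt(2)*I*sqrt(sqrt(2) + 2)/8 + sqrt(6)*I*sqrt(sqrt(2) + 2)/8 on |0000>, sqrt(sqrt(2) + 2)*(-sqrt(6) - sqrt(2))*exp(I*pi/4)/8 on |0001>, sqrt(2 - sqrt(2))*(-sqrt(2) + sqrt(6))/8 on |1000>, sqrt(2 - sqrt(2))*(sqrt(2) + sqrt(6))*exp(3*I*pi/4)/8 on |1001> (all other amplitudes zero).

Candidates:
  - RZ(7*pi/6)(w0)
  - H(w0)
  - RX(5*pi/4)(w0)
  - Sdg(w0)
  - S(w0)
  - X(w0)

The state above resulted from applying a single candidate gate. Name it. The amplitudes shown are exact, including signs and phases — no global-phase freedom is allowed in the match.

It was RX(5*pi/4)(w0) that produced the state shown. Key observation: steps 3-10 multiply out to the identity, so the circuit reduces to the remaining gates.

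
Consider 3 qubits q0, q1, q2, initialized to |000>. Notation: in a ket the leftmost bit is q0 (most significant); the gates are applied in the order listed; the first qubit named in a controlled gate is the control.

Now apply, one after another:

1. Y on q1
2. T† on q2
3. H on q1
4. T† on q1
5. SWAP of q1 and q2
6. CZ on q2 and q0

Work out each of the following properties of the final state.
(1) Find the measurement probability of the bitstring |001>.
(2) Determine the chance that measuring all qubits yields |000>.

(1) The probability of measuring |001> is 1/2.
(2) A full measurement returns |000> with probability 1/2.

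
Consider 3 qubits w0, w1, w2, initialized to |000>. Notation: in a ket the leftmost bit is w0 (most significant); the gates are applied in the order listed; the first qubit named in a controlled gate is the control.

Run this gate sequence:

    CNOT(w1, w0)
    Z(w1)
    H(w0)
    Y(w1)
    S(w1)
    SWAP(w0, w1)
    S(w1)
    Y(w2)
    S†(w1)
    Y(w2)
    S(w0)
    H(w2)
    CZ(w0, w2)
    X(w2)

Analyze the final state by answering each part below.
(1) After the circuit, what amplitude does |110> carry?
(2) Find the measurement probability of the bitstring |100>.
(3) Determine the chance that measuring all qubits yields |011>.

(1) The amplitude on |110> is I/2.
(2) Outcome |100> occurs with probability 1/4.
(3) A full measurement returns |011> with probability 0.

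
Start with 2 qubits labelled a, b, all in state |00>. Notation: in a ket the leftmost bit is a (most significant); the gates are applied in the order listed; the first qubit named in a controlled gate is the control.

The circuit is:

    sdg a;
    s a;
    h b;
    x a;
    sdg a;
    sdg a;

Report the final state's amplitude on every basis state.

After the circuit, the state carries amplitude 0 on |00>, 0 on |01>, -sqrt(2)/2 on |10>, -sqrt(2)/2 on |11>.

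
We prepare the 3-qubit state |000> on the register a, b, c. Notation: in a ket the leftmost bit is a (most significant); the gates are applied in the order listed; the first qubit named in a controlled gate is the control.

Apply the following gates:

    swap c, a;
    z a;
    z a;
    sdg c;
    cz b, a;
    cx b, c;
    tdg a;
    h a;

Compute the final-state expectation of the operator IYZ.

In the final state, IYZ has expectation 0.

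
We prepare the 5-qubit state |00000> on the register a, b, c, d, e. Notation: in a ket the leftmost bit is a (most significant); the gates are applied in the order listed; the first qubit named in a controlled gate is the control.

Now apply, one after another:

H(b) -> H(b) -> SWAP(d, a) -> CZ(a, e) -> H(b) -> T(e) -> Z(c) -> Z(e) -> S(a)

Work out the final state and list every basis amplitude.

After the circuit, the state carries amplitude sqrt(2)/2 on |00000>, sqrt(2)/2 on |01000>, and 0 on every other basis state. Key observation: gates 1-2 undo each other exactly, leaving only the rest of the circuit to track.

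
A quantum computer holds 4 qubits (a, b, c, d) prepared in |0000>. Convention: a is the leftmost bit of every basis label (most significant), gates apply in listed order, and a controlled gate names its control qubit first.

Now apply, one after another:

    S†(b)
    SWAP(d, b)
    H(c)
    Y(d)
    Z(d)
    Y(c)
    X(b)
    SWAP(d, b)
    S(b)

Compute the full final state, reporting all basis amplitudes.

The resulting statevector has amplitude -sqrt(2)*I/2 on |0101>, sqrt(2)*I/2 on |0111>, and 0 on every other basis state.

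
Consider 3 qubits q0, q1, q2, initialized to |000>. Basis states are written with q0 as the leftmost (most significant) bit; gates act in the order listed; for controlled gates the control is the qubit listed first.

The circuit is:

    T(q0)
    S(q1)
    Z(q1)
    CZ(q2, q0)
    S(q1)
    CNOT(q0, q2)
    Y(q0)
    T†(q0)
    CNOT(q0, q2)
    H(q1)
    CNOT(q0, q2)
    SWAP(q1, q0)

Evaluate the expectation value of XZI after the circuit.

The expectation value of XZI is -1.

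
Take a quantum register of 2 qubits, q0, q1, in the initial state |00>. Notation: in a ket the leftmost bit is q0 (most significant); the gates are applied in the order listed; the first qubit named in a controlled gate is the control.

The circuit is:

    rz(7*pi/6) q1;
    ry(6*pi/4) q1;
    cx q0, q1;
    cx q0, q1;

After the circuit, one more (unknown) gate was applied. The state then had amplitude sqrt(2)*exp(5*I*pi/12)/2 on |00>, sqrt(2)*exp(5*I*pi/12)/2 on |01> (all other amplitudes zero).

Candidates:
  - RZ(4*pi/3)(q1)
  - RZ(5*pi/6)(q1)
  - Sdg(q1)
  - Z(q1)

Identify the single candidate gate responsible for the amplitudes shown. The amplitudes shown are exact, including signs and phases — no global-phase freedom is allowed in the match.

The unique candidate consistent with the amplitudes is Z(q1).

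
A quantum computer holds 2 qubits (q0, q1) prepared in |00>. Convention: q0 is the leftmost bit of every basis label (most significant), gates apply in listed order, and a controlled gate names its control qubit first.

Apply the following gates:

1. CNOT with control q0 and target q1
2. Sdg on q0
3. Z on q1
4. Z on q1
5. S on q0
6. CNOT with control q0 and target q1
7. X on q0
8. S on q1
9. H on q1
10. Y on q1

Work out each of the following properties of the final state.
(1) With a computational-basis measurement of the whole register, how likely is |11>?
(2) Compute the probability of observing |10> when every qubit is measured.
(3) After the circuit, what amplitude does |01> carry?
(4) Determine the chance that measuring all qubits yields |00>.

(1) The probability of measuring |11> is 1/2.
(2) The probability of measuring |10> is 1/2.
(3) The amplitude on |01> is 0.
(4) Outcome |00> occurs with probability 0.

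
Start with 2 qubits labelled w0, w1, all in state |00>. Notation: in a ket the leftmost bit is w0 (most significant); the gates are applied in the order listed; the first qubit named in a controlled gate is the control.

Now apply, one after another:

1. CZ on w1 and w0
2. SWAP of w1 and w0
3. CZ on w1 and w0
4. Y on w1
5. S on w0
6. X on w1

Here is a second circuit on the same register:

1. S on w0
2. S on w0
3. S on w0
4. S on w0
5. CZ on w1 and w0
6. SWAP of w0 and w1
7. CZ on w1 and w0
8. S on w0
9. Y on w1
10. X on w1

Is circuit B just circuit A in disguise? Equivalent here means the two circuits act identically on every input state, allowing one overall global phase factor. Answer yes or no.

Yes: on every input state the two circuits agree up to one overall phase factor.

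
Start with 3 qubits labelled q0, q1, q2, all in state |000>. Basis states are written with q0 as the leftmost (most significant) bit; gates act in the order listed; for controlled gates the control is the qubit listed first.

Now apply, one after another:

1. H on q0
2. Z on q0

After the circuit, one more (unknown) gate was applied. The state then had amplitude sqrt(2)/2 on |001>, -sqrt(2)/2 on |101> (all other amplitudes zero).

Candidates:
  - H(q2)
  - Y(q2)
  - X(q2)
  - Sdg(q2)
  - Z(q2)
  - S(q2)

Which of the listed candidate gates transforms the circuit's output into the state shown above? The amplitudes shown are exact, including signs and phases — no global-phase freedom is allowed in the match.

It was X(q2) that produced the state shown.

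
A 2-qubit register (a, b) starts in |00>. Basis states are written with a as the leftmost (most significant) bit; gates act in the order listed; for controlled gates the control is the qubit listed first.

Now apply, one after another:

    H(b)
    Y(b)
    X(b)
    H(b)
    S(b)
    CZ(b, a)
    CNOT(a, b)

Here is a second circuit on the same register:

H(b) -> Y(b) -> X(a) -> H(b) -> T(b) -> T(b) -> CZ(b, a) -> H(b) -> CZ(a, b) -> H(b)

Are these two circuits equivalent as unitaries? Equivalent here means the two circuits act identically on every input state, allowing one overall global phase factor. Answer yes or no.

No — the two circuits implement different unitaries, even allowing a global phase.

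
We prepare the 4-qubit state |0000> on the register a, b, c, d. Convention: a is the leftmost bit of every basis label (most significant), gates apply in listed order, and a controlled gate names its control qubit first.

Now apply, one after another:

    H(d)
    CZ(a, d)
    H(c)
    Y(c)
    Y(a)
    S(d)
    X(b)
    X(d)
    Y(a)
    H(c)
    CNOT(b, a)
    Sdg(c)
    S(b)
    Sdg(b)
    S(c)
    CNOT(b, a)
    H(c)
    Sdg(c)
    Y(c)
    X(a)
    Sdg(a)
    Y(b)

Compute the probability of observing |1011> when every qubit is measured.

The probability of measuring |1011> is 1/4. Key observation: the block from step 10 through step 17 cancels to the identity and can be dropped.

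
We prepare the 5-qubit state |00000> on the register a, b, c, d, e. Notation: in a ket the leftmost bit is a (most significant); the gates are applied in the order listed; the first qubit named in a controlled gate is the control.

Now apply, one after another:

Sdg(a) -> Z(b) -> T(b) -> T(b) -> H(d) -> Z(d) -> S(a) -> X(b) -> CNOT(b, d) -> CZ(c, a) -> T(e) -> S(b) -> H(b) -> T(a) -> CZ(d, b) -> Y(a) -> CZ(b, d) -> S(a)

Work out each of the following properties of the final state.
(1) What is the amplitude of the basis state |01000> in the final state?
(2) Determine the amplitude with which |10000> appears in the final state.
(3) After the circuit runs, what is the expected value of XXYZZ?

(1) The amplitude on |01000> is 0.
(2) |10000> carries amplitude I/2 in the final state.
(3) The expectation value of XXYZZ is 0.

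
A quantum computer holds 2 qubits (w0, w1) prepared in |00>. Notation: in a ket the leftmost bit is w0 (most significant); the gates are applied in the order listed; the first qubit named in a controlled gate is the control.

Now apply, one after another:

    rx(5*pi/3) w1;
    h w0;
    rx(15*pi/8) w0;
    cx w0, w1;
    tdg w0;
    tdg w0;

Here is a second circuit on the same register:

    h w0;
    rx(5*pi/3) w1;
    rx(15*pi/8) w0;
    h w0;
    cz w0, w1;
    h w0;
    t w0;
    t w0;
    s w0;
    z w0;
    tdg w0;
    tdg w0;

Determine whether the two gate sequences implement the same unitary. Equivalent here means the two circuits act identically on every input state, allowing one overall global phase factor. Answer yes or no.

No — the two circuits implement different unitaries, even allowing a global phase.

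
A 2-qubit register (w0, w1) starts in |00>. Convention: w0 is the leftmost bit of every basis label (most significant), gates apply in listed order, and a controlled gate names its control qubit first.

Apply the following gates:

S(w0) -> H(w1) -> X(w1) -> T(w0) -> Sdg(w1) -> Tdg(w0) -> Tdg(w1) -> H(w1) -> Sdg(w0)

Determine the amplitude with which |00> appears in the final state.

The final state's coefficient on |00> equals 1/2 - exp(I*pi/4)/2.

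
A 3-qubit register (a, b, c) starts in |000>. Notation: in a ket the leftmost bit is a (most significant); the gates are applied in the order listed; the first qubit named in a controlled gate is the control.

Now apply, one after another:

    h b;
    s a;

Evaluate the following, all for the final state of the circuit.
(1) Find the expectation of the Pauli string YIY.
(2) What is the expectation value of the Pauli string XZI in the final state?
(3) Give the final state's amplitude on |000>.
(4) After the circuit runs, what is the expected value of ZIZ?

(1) The expectation value of YIY is 0.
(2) In the final state, XZI has expectation 0.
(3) The amplitude on |000> is sqrt(2)/2.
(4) In the final state, ZIZ has expectation 1.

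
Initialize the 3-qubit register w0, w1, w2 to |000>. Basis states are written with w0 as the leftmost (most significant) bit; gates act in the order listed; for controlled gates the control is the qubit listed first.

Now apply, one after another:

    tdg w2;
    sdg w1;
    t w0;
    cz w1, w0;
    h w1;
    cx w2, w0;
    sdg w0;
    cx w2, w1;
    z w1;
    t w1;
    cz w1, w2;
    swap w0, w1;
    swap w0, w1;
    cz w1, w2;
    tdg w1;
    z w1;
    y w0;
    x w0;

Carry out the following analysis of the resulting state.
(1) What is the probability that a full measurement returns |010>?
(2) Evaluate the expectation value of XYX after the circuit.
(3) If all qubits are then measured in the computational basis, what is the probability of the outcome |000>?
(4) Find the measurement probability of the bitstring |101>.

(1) A full measurement returns |010> with probability 1/2. Key observation: steps 9-16 multiply out to the identity, so the circuit reduces to the remaining gates.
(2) The expectation value of XYX is 0.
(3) A full measurement returns |000> with probability 1/2.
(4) A full measurement returns |101> with probability 0.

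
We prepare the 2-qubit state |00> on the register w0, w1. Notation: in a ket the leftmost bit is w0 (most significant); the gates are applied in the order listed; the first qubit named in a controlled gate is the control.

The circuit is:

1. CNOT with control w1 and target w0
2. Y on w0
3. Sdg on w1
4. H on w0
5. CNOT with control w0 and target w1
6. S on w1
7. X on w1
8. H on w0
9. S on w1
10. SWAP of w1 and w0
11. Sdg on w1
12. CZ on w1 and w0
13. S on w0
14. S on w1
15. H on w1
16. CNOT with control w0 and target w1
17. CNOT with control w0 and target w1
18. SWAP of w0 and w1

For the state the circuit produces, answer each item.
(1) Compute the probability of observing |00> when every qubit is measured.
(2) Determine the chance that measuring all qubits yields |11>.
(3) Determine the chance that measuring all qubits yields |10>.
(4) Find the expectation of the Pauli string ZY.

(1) The probability of measuring |00> is 0.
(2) A full measurement returns |11> with probability 1/2.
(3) The probability of measuring |10> is 1/2.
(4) The expectation value of ZY is 1.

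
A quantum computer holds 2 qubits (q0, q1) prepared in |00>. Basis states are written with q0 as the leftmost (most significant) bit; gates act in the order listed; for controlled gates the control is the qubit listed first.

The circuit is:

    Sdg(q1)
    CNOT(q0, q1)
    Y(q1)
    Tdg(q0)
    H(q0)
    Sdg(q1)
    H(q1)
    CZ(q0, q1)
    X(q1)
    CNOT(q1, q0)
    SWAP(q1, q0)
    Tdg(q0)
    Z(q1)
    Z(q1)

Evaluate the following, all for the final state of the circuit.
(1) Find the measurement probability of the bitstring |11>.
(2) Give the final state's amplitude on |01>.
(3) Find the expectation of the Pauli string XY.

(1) The probability of measuring |11> is 1/4.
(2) |01> carries amplitude 1/2 in the final state.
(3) The expectation value of XY is sqrt(2)/2.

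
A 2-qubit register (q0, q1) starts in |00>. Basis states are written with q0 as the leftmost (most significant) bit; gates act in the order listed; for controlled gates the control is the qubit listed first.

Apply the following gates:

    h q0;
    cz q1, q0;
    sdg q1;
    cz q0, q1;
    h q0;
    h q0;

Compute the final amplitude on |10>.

The final state's coefficient on |10> equals sqrt(2)/2. Key observation: the block from step 5 through step 6 cancels to the identity and can be dropped.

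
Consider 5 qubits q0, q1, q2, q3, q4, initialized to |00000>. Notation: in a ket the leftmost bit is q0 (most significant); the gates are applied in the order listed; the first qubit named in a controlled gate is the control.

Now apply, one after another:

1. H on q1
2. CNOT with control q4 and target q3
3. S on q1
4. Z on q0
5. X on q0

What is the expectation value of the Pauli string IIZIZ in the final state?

The expectation value of IIZIZ is 1.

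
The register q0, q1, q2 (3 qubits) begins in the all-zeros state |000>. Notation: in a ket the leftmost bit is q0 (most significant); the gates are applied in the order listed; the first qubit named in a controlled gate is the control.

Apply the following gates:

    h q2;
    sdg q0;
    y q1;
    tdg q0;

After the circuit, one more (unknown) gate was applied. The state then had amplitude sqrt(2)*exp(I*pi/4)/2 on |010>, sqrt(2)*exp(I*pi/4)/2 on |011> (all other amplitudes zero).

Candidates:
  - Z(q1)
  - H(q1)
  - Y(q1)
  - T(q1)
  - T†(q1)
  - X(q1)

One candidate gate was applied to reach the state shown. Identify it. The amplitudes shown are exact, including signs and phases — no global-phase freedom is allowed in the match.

The applied gate was T†(q1).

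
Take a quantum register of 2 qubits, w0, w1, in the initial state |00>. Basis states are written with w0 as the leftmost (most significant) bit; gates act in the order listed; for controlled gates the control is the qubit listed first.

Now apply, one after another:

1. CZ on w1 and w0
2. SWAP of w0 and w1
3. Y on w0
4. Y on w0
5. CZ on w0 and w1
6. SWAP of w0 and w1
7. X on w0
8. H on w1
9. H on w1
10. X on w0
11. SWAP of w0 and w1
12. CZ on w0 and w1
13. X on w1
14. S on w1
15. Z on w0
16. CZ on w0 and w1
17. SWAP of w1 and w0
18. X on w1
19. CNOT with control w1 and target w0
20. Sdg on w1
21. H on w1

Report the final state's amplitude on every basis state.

After the circuit, the state carries amplitude sqrt(2)/2 on |00>, -sqrt(2)/2 on |01>, 0 on |10>, 0 on |11>. Key observation: the block from step 5 through step 12 cancels to the identity and can be dropped.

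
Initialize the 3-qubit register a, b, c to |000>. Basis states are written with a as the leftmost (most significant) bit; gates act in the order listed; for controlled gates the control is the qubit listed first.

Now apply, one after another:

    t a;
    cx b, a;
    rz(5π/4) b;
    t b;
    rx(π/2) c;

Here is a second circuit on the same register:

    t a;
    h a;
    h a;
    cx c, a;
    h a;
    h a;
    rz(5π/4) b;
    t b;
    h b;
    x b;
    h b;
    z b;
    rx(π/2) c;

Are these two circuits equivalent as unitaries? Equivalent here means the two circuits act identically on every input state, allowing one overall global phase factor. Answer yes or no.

No — the two circuits implement different unitaries, even allowing a global phase.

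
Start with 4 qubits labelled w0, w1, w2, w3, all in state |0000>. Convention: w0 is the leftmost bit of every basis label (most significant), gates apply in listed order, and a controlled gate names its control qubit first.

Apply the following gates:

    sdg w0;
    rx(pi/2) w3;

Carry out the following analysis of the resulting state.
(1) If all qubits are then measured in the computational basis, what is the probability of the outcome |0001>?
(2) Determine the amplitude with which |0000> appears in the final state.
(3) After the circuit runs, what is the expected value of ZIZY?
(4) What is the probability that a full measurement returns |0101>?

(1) A full measurement returns |0001> with probability 1/2.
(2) |0000> carries amplitude sqrt(2)/2 in the final state.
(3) In the final state, ZIZY has expectation -1.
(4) The probability of measuring |0101> is 0.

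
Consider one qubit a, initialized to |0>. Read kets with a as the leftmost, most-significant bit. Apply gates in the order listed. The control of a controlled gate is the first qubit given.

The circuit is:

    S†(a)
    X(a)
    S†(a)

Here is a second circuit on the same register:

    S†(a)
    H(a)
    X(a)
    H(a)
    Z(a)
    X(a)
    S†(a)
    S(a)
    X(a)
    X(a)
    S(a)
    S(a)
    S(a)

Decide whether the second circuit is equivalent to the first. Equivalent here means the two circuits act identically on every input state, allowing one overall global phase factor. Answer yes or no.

Yes, they are equivalent — the unitaries differ by at most a global phase.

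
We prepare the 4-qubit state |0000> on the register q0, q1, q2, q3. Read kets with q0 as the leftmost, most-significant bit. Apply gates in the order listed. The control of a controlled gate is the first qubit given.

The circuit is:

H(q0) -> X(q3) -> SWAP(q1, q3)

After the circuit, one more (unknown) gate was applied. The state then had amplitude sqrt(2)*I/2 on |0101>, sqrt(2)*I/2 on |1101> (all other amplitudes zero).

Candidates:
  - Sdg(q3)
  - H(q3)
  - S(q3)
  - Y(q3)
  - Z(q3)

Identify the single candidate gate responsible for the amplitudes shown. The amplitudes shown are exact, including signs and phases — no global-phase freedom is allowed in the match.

The applied gate was Y(q3).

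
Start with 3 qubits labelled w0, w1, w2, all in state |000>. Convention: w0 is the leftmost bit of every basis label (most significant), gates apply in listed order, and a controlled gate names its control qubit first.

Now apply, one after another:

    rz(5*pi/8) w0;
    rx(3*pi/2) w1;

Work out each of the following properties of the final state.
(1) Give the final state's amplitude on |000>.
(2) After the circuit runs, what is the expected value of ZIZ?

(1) The amplitude on |000> is sqrt(2)*exp(11*I*pi/16)/2.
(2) The expectation value of ZIZ is 1.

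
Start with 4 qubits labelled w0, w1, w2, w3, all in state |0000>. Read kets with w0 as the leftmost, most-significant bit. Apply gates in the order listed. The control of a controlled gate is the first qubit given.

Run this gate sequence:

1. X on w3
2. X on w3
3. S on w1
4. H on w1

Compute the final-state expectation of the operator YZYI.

The expectation value of YZYI is 0.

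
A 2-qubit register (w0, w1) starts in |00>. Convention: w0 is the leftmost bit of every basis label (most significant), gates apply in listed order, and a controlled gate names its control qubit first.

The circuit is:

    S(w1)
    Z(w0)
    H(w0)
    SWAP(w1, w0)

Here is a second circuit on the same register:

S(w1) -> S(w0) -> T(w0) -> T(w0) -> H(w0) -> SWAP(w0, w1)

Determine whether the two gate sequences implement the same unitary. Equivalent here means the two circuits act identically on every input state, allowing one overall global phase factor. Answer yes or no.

Yes, they are equivalent — the unitaries differ by at most a global phase.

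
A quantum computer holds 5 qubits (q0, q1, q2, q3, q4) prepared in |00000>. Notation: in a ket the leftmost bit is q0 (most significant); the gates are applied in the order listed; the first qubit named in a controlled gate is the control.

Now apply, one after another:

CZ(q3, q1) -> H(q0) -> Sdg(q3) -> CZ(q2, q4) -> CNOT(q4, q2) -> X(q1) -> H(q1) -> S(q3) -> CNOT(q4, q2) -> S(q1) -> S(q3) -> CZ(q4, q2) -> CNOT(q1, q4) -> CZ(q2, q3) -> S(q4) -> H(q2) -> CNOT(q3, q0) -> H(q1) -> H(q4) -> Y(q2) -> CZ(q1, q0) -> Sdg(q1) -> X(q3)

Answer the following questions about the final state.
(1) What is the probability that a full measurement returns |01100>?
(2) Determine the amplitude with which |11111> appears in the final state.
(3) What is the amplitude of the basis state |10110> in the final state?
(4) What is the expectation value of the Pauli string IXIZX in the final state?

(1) The probability of measuring |01100> is 0.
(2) |11111> carries amplitude -sqrt(2)/4 in the final state.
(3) The amplitude on |10110> is sqrt(2)*I/4.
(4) The expectation value of IXIZX is 0.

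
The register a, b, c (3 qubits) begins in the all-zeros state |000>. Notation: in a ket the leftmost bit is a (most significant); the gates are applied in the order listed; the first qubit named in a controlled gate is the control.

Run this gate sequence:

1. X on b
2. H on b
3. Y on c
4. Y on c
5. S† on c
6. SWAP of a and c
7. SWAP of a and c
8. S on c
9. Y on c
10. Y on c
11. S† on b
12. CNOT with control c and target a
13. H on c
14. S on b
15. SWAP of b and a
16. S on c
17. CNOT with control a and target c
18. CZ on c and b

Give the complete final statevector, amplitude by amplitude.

The resulting statevector has amplitude 1/2 on |000>, I/2 on |001>, 0 on |010>, 0 on |011>, -I/2 on |100>, -1/2 on |101>, 0 on |110>, 0 on |111>. Key observation: gates 3-10 undo each other exactly, leaving only the rest of the circuit to track.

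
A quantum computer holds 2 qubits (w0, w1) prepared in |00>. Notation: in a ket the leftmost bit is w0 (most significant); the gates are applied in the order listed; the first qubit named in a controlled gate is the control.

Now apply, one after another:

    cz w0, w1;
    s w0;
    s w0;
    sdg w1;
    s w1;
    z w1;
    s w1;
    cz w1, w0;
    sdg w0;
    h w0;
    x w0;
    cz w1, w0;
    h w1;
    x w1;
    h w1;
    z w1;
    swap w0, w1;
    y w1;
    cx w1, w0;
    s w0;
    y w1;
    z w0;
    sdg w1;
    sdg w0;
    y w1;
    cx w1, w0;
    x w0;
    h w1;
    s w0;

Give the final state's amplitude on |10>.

The amplitude on |10> is 1/2 - I/2. Key observation: steps 13-16 multiply out to the identity, so the circuit reduces to the remaining gates.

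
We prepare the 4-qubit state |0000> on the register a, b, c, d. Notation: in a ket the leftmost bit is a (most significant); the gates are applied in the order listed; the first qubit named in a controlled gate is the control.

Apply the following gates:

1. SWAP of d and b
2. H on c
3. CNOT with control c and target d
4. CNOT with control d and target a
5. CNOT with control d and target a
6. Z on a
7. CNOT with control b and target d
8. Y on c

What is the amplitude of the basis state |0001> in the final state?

|0001> carries amplitude -sqrt(2)*I/2 in the final state.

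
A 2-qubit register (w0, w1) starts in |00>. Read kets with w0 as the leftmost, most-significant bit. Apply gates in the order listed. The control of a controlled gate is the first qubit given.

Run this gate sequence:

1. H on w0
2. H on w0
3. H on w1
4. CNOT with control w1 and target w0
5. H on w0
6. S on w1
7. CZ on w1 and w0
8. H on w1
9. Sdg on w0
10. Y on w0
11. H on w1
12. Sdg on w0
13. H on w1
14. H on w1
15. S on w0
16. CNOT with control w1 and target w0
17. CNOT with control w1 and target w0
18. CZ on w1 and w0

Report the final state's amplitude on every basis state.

The resulting statevector has amplitude -1/2 on |00>, -I/2 on |01>, I/2 on |10>, 1/2 on |11>. Key observation: gates 12-15 undo each other exactly, leaving only the rest of the circuit to track.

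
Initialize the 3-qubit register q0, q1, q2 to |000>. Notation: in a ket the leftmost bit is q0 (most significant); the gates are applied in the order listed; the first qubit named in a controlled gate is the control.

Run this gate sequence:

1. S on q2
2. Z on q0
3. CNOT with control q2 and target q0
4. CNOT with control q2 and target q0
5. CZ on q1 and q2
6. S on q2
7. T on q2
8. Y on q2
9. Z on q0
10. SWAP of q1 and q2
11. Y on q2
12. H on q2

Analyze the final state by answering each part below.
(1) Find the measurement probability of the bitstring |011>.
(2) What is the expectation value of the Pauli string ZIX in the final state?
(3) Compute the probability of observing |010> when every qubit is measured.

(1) A full measurement returns |011> with probability 1/2. Key observation: the block from step 3 through step 4 cancels to the identity and can be dropped.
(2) The expectation value of ZIX is -1.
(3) Outcome |010> occurs with probability 1/2.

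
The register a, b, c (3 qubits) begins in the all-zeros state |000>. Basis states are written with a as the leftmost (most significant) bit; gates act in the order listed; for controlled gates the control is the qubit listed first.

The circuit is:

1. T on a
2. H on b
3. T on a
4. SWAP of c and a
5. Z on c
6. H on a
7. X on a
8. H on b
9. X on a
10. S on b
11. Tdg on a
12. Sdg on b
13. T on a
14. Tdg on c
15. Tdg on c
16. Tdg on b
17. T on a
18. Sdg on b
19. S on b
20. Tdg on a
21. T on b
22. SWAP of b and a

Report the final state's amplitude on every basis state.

The final amplitudes are sqrt(2)/2 on |000>, sqrt(2)/2 on |010>, and 0 on every other basis state.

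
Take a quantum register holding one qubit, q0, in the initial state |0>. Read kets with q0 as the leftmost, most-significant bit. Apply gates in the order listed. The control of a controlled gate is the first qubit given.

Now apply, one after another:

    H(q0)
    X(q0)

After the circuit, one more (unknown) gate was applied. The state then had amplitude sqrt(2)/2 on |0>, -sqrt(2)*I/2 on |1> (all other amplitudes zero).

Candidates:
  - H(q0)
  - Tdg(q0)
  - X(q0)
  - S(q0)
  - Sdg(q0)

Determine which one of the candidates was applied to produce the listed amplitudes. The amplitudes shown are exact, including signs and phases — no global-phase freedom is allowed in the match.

The applied gate was Sdg(q0).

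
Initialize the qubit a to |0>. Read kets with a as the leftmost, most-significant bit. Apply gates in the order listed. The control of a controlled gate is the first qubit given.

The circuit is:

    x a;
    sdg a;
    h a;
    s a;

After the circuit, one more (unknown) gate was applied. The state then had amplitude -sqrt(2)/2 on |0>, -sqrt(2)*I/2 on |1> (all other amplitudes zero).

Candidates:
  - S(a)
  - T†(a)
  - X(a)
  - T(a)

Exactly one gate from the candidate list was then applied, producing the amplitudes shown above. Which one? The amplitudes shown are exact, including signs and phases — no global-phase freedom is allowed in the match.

It was X(a) that produced the state shown.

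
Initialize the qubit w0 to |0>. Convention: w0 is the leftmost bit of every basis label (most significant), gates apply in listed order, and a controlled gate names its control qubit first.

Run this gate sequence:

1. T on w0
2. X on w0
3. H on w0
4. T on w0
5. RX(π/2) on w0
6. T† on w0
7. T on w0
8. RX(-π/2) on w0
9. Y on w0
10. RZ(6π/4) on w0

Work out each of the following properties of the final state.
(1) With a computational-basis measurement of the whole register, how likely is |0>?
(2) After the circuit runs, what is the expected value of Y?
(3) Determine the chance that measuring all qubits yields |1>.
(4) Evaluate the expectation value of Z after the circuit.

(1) A full measurement returns |0> with probability 1/2.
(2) The expectation value of Y is -sqrt(2)/2.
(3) A full measurement returns |1> with probability 1/2.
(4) In the final state, Z has expectation 0.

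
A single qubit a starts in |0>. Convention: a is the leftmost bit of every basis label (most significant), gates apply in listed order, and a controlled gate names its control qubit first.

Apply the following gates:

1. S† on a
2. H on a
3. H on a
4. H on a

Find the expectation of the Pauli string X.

The expectation value of X is 1. Key observation: steps 2-3 multiply out to the identity, so the circuit reduces to the remaining gates.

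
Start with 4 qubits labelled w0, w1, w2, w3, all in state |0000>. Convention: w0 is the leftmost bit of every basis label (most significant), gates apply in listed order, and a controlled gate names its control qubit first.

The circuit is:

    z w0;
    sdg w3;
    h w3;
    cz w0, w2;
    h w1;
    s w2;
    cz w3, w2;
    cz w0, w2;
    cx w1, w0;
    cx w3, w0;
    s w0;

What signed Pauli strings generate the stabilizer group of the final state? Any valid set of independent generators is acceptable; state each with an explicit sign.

The final state is stabilized by the group generated by +XZIY, +IXIX, +ZZIZ, +IIZI; other independent generating sets are equally valid.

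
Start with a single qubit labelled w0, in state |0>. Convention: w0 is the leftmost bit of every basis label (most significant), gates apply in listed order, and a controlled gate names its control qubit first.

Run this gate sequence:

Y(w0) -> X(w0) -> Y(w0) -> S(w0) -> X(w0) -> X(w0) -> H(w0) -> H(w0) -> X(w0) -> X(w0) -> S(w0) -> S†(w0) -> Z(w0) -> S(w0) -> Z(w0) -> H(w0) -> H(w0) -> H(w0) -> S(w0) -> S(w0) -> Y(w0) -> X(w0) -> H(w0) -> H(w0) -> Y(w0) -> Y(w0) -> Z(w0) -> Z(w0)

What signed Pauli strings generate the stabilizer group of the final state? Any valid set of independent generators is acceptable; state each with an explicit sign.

One valid set of independent stabilizer generators is -X (any independent generating set of the same group is equally correct). Key observation: steps 5-10 multiply out to the identity, so the circuit reduces to the remaining gates.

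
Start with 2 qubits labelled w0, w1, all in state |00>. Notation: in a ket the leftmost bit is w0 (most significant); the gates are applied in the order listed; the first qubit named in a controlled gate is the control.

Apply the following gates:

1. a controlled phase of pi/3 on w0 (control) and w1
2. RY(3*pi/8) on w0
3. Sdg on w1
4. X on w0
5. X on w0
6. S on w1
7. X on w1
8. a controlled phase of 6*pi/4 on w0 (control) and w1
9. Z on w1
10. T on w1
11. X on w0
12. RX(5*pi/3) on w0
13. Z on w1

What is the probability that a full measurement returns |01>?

The probability of measuring |01> is -sqrt(3*sqrt(2) + 6)/8 - sqrt(2 - sqrt(2))/8 + 1/2. Key observation: gates 3-6 undo each other exactly, leaving only the rest of the circuit to track.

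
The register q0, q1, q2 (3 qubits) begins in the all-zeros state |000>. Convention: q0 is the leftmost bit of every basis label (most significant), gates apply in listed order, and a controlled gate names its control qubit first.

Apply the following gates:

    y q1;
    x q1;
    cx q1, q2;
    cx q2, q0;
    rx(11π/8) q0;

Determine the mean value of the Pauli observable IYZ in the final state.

In the final state, IYZ has expectation 0.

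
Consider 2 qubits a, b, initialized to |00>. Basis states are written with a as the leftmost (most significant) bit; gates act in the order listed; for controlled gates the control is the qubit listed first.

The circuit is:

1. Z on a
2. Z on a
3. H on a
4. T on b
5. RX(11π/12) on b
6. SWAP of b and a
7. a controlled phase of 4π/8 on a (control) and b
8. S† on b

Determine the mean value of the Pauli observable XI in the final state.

In the final state, XI has expectation -sqrt(2)/8 + sqrt(6)/8.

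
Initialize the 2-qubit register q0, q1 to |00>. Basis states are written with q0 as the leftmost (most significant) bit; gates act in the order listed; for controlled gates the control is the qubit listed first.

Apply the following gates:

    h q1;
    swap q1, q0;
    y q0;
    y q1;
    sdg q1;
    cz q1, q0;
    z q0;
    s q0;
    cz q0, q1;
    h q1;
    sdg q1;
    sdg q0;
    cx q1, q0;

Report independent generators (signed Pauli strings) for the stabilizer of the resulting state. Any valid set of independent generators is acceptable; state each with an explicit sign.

One valid set of independent stabilizer generators is +XI, +IY (any independent generating set of the same group is equally correct).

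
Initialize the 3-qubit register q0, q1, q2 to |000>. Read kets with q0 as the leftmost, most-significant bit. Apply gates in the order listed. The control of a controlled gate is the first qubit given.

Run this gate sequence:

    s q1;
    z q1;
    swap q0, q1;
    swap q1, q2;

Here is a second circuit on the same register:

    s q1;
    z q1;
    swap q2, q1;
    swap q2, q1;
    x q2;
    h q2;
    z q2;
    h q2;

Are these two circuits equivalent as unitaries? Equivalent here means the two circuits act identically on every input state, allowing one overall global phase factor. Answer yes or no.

No: there is an input state on which the two circuits produce genuinely different outputs (not merely differing by a phase).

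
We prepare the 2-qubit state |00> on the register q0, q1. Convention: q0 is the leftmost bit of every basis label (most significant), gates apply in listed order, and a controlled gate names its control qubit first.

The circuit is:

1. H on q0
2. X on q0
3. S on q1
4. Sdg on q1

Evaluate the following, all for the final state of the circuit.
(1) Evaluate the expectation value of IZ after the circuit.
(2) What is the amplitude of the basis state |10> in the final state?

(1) In the final state, IZ has expectation 1. Key observation: gates 3-4 undo each other exactly, leaving only the rest of the circuit to track.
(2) The amplitude on |10> is sqrt(2)/2.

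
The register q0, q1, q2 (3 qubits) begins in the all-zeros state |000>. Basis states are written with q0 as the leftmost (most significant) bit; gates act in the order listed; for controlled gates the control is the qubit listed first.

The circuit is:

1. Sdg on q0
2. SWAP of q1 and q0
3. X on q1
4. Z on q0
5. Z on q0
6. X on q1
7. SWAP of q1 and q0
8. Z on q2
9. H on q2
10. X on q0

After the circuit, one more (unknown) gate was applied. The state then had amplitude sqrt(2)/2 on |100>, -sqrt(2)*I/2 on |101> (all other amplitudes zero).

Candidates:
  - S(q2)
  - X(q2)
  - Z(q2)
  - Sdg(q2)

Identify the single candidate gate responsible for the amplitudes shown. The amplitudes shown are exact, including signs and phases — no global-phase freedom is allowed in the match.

The unique candidate consistent with the amplitudes is Sdg(q2). Key observation: gates 2-7 undo each other exactly, leaving only the rest of the circuit to track.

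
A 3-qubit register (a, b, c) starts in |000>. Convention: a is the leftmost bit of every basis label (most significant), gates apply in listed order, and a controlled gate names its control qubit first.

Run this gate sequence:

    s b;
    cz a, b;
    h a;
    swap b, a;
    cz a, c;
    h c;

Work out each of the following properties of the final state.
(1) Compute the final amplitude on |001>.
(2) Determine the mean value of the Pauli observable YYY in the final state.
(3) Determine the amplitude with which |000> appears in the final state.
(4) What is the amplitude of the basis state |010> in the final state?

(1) The final state's coefficient on |001> equals 1/2.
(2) In the final state, YYY has expectation 0.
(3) |000> carries amplitude 1/2 in the final state.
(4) |010> carries amplitude 1/2 in the final state.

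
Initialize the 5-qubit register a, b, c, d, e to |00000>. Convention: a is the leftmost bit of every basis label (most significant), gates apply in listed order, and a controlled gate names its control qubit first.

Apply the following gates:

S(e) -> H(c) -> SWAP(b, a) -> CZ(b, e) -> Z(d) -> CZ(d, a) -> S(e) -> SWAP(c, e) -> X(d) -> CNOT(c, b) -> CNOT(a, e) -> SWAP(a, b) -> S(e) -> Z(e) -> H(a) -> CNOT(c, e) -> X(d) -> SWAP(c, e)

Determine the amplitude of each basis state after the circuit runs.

After the circuit, the state carries amplitude 1/2 on |00000>, -I/2 on |00100>, 1/2 on |10000>, -I/2 on |10100>, and 0 on every other basis state.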